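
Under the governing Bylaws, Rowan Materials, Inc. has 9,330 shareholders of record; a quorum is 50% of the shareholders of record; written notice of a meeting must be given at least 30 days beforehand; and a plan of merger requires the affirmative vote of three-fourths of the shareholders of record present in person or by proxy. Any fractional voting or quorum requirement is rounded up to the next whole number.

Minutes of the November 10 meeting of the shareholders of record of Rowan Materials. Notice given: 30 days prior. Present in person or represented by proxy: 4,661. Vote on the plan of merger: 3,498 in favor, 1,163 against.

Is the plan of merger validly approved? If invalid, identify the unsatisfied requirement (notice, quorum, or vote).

Invalid — quorum requirement not satisfied.

Notice: 30 days given; 30 required. Satisfied.
Quorum: 50% of 9,330 = 4,665; 4,661 present. Not satisfied.
Vote: requires three-fourths of those present (4,661); 3/4 of 4661 = 3495.75, rounded up to 3496, so 3,496 needed; 3,498 in favor. Satisfied.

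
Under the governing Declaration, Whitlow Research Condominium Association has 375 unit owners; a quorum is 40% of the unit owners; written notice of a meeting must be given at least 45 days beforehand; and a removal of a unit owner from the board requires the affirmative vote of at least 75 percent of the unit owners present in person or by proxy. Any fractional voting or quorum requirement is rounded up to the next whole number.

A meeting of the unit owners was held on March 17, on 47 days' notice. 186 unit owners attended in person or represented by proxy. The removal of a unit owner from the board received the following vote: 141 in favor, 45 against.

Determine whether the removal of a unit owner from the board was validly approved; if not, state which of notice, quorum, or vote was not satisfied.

Valid — all requirements satisfied.

Notice: 47 days given; 45 required. Satisfied.
Quorum: 40% of 375 = 150; 186 present. Satisfied.
Vote: requires three-fourths of those present (186); 3/4 of 186 = 139.50, rounded up to 140, so 140 needed; 141 in favor. Satisfied.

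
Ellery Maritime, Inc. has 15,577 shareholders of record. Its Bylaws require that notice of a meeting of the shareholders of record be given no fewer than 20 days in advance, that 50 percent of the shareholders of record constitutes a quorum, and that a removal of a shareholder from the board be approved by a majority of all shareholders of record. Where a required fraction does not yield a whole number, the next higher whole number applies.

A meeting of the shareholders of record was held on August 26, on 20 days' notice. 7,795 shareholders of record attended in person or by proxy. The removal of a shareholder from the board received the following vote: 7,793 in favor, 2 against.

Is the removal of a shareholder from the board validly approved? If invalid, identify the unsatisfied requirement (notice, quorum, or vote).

Notice: 20 days given; 20 required. Satisfied.
Quorum: 50% of 15,577 = 7,788.50, rounded up to 7,789; 7,795 present. Satisfied.
Vote: requires a majority of all shareholders of record (15,577); a majority of 15577 is 7789, so 7,789 needed; 7,793 in favor. Satisfied.

Valid — all requirements satisfied.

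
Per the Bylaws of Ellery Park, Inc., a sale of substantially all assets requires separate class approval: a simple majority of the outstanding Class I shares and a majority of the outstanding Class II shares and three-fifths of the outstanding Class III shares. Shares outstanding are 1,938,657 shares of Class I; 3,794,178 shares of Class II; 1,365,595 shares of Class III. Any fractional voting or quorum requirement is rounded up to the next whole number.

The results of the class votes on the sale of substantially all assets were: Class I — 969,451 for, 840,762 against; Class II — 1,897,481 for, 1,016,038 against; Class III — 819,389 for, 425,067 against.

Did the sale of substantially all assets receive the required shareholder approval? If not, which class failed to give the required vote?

Class I: a majority of 1938657 is 969329; 969,329 required, 969,451 in favor — approved.
Class II: a majority of 3794178 is 1897090; 1,897,090 required, 1,897,481 in favor — approved.
Class III: 3/5 of 1365595 = 819357; 819,357 required, 819,389 in favor — approved.

Approved — every class gave the required vote.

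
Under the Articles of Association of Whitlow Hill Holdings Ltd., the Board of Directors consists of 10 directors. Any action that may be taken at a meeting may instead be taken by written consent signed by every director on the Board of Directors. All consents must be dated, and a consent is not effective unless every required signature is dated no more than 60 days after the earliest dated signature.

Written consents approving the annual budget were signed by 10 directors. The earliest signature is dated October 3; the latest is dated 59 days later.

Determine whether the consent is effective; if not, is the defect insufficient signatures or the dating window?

Effective — both the signature and dating-window requirements are satisfied.

Signatures required: all of 10 — unanimous means all 10, so 10 needed; 10 signed. Sufficient.
Dating window: the latest signature is 59 days after the earliest; the limit is 60 days. Within the window.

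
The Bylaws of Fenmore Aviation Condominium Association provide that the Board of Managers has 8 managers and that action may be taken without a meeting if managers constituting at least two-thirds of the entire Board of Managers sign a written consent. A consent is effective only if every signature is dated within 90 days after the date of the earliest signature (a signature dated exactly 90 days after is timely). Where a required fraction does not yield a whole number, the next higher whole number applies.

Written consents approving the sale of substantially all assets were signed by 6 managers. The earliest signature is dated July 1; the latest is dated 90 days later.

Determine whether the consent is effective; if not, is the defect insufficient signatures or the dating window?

Effective — both the signature and dating-window requirements are satisfied.

Signatures required: at least two-thirds of 8 — 2/3 of 8 = 5.33, rounded up to 6, so 6 needed; 6 signed. Sufficient.
Dating window: the latest signature is 90 days after the earliest; the limit is 90 days. Within the window.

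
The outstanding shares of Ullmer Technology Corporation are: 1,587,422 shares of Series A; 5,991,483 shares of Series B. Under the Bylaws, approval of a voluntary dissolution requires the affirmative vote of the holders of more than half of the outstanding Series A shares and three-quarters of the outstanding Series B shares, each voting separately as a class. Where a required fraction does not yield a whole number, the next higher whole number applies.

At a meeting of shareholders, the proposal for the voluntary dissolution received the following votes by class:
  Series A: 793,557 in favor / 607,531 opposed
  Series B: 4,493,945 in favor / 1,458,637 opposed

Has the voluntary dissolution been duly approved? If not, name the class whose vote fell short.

Not approved — the Series A shares did not give the required vote.

Series A: a majority of 1587422 is 793712; 793,712 required, 793,557 in favor — not approved.
Series B: 3/4 of 5991483 = 4493612.25, rounded up to 4493613; 4,493,613 required, 4,493,945 in favor — approved.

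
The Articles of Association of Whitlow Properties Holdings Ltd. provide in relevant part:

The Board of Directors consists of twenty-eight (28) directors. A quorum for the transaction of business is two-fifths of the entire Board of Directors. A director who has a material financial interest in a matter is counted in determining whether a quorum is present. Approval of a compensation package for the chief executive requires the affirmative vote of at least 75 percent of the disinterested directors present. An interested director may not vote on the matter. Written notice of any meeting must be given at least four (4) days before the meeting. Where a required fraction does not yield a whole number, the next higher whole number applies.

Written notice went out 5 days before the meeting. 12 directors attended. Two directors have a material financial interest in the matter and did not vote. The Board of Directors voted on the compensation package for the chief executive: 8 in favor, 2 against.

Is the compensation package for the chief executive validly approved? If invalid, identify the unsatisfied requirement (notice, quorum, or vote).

Notice: 5 days given; 4 required (5 ≥ 4). Satisfied.
Quorum: 12 present (interested directors count toward quorum); quorum is 12. Satisfied.
Vote: the compensation package for the chief executive requires three-fourths of the disinterested directors present (12 − 2 = 10). 3/4 of 10 = 7.50, rounded up to 8, so 8 affirmative votes are needed; 8 voted in favor. Satisfied.

Valid — all requirements satisfied.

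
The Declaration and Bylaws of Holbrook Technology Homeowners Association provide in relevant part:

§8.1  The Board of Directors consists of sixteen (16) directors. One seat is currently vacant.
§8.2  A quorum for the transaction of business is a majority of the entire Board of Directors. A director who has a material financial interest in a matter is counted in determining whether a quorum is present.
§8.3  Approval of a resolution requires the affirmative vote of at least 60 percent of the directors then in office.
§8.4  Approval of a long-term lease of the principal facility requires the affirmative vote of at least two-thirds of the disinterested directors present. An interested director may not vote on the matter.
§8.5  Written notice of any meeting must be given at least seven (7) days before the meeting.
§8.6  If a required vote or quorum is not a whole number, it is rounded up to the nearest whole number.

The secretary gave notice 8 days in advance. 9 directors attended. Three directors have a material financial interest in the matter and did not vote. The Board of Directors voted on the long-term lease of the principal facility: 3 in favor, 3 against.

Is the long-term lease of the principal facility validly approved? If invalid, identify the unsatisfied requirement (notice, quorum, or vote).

Invalid — vote requirement not satisfied.

Notice: 8 days given; 7 required (8 ≥ 7). Satisfied.
Quorum: 9 present (interested directors count toward quorum); quorum is 9. Satisfied.
Vote: the long-term lease of the principal facility requires two-thirds of the disinterested directors present (9 − 3 = 6). 2/3 of 6 = 4, so 4 affirmative votes are needed; 3 voted in favor. Not satisfied.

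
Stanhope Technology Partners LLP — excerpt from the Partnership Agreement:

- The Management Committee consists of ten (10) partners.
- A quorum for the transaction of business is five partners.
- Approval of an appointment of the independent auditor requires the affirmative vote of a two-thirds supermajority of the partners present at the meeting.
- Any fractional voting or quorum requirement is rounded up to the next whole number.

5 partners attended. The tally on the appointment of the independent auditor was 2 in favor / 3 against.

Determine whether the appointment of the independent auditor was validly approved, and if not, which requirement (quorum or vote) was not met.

Quorum: 5 present; quorum is 5. Satisfied.
Vote: the appointment of the independent auditor requires two-thirds of the partners present (5). 2/3 of 5 = 3.33, rounded up to 4, so 4 affirmative votes are needed; 2 voted in favor. Not satisfied.

Invalid — vote requirement not satisfied.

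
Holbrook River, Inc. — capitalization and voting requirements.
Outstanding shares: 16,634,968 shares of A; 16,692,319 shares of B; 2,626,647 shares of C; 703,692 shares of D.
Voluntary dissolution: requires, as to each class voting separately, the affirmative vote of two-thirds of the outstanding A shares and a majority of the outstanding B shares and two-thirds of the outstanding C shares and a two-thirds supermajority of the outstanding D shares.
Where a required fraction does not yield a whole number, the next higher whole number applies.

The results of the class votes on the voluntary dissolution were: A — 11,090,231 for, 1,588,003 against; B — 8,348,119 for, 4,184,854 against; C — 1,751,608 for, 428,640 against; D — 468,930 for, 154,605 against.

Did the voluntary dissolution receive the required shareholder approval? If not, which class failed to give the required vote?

A: 2/3 of 16634968 = 11089978.67, rounded up to 11089979; 11,089,979 required, 11,090,231 in favor — approved.
B: a majority of 16692319 is 8346160; 8,346,160 required, 8,348,119 in favor — approved.
C: 2/3 of 2626647 = 1751098; 1,751,098 required, 1,751,608 in favor — approved.
D: 2/3 of 703692 = 469128; 469,128 required, 468,930 in favor — not approved.

Not approved — the D shares did not give the required vote.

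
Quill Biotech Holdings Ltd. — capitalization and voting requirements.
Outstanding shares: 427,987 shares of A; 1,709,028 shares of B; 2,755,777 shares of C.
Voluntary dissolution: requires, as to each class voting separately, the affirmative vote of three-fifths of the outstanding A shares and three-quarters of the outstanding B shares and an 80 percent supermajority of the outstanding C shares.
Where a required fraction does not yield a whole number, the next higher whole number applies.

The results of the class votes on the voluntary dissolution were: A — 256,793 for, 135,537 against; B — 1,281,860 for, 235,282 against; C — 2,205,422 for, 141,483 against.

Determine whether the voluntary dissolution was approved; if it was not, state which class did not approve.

A: 3/5 of 427987 = 256792.20, rounded up to 256793; 256,793 required, 256,793 in favor — approved.
B: 3/4 of 1709028 = 1281771; 1,281,771 required, 1,281,860 in favor — approved.
C: 4/5 of 2755777 = 2204621.60, rounded up to 2204622; 2,204,622 required, 2,205,422 in favor — approved.

Approved — every class gave the required vote.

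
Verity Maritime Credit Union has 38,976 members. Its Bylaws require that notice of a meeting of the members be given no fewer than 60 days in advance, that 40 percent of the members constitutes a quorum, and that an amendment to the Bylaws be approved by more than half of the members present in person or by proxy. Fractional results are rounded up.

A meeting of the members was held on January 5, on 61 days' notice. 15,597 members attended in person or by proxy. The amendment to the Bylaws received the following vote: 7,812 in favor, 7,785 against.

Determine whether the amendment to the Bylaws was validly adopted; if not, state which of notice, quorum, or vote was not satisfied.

Valid — all requirements satisfied.

Notice: 61 days given; 60 required. Satisfied.
Quorum: 40% of 38,976 = 15,590.40, rounded up to 15,591; 15,597 present. Satisfied.
Vote: requires a majority of those present (15,597); a majority of 15597 is 7799, so 7,799 needed; 7,812 in favor. Satisfied.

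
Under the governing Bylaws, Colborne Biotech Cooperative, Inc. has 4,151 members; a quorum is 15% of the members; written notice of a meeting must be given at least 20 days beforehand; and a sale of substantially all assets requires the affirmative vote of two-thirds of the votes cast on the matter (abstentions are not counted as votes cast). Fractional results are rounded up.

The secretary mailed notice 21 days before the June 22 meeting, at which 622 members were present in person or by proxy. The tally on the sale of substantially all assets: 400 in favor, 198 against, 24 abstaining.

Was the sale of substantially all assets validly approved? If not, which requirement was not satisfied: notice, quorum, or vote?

Invalid — quorum requirement not satisfied.

Notice: 21 days given; 20 required. Satisfied.
Quorum: 15% of 4,151 = 622.65, rounded up to 623; 622 present. Not satisfied.
Vote: requires two-thirds of the votes cast (622 − 24 abstaining = 598); 2/3 of 598 = 398.67, rounded up to 399, so 399 needed; 400 in favor. Satisfied.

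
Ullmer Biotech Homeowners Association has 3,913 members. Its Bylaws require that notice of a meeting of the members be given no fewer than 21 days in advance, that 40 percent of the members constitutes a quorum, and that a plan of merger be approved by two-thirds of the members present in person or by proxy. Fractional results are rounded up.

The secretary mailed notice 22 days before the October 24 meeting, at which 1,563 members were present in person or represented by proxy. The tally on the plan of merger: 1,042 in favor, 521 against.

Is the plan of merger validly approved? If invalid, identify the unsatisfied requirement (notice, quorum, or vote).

Notice: 22 days given; 21 required. Satisfied.
Quorum: 40% of 3,913 = 1,565.20, rounded up to 1,566; 1,563 present. Not satisfied.
Vote: requires two-thirds of those present (1,563); 2/3 of 1563 = 1042, so 1,042 needed; 1,042 in favor. Satisfied.

Invalid — quorum requirement not satisfied.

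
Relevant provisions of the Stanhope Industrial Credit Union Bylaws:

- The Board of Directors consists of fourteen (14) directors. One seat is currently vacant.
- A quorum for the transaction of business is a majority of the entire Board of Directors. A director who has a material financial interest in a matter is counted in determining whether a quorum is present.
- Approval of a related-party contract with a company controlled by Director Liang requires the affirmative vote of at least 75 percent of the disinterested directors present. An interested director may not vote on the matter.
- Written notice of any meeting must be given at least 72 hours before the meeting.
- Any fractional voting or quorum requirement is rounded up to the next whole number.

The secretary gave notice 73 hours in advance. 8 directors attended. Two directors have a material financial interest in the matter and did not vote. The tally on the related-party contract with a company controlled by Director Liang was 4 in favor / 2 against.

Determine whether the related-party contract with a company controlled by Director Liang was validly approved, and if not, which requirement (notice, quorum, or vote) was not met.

Invalid — vote requirement not satisfied.

Notice: 73 hours given; 72 required (73 ≥ 72). Satisfied.
Quorum: 8 present (interested directors count toward quorum); quorum is 8. Satisfied.
Vote: the related-party contract with a company controlled by Director Liang requires three-fourths of the disinterested directors present (8 − 2 = 6). 3/4 of 6 = 4.50, rounded up to 5, so 5 affirmative votes are needed; 4 voted in favor. Not satisfied.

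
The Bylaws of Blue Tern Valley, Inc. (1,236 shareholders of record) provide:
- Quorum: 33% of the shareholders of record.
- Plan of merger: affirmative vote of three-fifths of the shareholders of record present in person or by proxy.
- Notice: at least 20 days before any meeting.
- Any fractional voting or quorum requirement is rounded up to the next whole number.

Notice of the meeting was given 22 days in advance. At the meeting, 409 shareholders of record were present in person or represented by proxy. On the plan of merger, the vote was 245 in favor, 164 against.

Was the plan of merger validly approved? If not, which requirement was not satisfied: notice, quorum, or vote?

Invalid — vote requirement not satisfied.

Notice: 22 days given; 20 required. Satisfied.
Quorum: 33% of 1,236 = 407.88, rounded up to 408; 409 present. Satisfied.
Vote: requires three-fifths of those present (409); 3/5 of 409 = 245.40, rounded up to 246, so 246 needed; 245 in favor. Not satisfied.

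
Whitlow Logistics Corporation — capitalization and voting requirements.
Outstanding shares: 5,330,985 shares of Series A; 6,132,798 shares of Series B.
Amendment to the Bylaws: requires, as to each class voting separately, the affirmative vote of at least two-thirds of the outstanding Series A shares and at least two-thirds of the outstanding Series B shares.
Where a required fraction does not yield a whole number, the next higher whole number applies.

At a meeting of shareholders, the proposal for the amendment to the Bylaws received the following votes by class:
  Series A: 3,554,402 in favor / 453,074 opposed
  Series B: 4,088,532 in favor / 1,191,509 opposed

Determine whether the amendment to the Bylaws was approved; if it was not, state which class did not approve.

Approved — every class gave the required vote.

Series A: 2/3 of 5330985 = 3553990; 3,553,990 required, 3,554,402 in favor — approved.
Series B: 2/3 of 6132798 = 4088532; 4,088,532 required, 4,088,532 in favor — approved.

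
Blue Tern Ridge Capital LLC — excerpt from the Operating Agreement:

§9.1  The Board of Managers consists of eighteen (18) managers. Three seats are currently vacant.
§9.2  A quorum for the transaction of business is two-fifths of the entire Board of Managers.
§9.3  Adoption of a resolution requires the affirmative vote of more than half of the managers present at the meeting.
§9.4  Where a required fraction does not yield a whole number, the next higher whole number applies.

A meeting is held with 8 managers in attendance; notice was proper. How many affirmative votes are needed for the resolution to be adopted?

The resolution requires a majority of the managers present (8).
A majority of 8 is 5.

5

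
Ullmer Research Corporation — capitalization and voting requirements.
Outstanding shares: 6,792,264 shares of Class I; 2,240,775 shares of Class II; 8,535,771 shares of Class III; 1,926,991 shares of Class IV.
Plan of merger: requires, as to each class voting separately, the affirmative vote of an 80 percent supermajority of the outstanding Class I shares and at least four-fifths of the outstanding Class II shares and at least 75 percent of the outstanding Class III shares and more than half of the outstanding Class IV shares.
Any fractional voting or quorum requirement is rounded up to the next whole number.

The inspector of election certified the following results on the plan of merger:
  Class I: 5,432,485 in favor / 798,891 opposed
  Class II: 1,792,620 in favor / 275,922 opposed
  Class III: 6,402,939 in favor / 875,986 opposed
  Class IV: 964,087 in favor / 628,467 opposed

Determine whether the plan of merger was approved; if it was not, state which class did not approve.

Class I: 4/5 of 6792264 = 5433811.20, rounded up to 5433812; 5,433,812 required, 5,432,485 in favor — not approved.
Class II: 4/5 of 2240775 = 1792620; 1,792,620 required, 1,792,620 in favor — approved.
Class III: 3/4 of 8535771 = 6401828.25, rounded up to 6401829; 6,401,829 required, 6,402,939 in favor — approved.
Class IV: a majority of 1926991 is 963496; 963,496 required, 964,087 in favor — approved.

Not approved — the Class I shares did not give the required vote.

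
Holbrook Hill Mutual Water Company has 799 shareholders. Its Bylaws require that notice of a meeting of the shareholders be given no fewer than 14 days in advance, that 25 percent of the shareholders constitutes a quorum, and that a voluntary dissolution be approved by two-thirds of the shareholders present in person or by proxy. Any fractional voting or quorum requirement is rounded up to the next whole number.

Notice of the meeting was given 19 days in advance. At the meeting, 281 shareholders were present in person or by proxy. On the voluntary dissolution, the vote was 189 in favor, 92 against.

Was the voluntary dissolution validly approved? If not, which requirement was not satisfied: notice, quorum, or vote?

Valid — all requirements satisfied.

Notice: 19 days given; 14 required. Satisfied.
Quorum: 25% of 799 = 199.75, rounded up to 200; 281 present. Satisfied.
Vote: requires two-thirds of those present (281); 2/3 of 281 = 187.33, rounded up to 188, so 188 needed; 189 in favor. Satisfied.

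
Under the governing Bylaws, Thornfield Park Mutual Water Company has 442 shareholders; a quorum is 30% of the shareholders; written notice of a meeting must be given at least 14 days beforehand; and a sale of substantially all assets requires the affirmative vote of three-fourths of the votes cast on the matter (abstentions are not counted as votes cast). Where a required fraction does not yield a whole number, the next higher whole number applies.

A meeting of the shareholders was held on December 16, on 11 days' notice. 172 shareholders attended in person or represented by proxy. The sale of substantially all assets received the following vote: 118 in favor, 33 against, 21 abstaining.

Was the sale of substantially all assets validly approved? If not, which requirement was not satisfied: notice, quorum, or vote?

Notice: 11 days given; 14 required. Not satisfied.
Quorum: 30% of 442 = 132.60, rounded up to 133; 172 present. Satisfied.
Vote: requires three-fourths of the votes cast (172 − 21 abstaining = 151); 3/4 of 151 = 113.25, rounded up to 114, so 114 needed; 118 in favor. Satisfied.

Invalid — notice requirement not satisfied.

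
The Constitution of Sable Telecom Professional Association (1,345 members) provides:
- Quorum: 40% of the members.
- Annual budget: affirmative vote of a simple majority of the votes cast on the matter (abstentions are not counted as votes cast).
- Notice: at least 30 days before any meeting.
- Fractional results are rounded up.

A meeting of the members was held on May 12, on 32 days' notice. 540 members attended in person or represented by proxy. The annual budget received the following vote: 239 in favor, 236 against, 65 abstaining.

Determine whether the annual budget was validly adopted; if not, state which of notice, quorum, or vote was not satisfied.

Valid — all requirements satisfied.

Notice: 32 days given; 30 required. Satisfied.
Quorum: 40% of 1,345 = 538; 540 present. Satisfied.
Vote: requires a majority of the votes cast (540 − 65 abstaining = 475); a majority of 475 is 238, so 238 needed; 239 in favor. Satisfied.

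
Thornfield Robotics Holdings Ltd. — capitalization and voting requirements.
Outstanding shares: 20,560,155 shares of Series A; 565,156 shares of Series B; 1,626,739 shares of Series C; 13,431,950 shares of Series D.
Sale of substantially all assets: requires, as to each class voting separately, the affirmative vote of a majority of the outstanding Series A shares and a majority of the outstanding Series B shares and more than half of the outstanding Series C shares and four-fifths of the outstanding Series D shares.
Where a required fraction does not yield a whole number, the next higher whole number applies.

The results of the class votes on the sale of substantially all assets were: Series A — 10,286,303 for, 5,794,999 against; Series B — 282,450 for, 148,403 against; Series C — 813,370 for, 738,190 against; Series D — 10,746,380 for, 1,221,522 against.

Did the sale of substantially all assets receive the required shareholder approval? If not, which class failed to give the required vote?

Not approved — the Series B shares did not give the required vote.

Series A: a majority of 20560155 is 10280078; 10,280,078 required, 10,286,303 in favor — approved.
Series B: a majority of 565156 is 282579; 282,579 required, 282,450 in favor — not approved.
Series C: a majority of 1626739 is 813370; 813,370 required, 813,370 in favor — approved.
Series D: 4/5 of 13431950 = 10745560; 10,745,560 required, 10,746,380 in favor — approved.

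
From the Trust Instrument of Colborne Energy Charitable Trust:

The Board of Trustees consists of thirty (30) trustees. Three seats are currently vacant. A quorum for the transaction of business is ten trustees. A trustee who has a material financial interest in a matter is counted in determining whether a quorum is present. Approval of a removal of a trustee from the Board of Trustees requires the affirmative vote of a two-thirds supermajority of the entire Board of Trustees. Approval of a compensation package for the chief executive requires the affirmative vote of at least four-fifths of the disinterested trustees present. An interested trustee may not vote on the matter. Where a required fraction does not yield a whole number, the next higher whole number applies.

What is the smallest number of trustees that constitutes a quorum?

The quorum is fixed at 10.

10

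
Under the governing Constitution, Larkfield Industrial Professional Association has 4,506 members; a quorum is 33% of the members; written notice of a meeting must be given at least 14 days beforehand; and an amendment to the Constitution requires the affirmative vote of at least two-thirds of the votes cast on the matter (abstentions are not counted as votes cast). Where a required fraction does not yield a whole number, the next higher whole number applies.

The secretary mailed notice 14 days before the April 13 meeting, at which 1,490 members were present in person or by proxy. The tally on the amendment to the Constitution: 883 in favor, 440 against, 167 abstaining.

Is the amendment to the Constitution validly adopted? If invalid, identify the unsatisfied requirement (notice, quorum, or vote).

Notice: 14 days given; 14 required. Satisfied.
Quorum: 33% of 4,506 = 1,486.98, rounded up to 1,487; 1,490 present. Satisfied.
Vote: requires two-thirds of the votes cast (1,490 − 167 abstaining = 1,323); 2/3 of 1323 = 882, so 882 needed; 883 in favor. Satisfied.

Valid — all requirements satisfied.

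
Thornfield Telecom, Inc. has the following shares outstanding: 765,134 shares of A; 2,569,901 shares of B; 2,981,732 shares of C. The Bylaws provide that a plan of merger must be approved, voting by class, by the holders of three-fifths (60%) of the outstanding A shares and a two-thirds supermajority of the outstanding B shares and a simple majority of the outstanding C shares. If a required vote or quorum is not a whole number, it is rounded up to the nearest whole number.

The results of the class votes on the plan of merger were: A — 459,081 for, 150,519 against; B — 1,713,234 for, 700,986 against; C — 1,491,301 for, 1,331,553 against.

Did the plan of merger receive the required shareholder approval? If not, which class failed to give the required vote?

A: 3/5 of 765134 = 459080.40, rounded up to 459081; 459,081 required, 459,081 in favor — approved.
B: 2/3 of 2569901 = 1713267.33, rounded up to 1713268; 1,713,268 required, 1,713,234 in favor — not approved.
C: a majority of 2981732 is 1490867; 1,490,867 required, 1,491,301 in favor — approved.

Not approved — the B shares did not give the required vote.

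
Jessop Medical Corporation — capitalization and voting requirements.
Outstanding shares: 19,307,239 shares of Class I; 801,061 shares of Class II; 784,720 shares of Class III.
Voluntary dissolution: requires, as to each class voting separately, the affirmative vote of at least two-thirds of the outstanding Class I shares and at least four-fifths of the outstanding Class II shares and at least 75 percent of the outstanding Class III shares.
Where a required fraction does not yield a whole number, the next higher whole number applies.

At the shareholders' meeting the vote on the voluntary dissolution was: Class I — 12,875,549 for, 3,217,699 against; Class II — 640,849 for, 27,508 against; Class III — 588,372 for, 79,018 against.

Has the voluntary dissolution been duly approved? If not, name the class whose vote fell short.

Not approved — the Class III shares did not give the required vote.

Class I: 2/3 of 19307239 = 12871492.67, rounded up to 12871493; 12,871,493 required, 12,875,549 in favor — approved.
Class II: 4/5 of 801061 = 640848.80, rounded up to 640849; 640,849 required, 640,849 in favor — approved.
Class III: 3/4 of 784720 = 588540; 588,540 required, 588,372 in favor — not approved.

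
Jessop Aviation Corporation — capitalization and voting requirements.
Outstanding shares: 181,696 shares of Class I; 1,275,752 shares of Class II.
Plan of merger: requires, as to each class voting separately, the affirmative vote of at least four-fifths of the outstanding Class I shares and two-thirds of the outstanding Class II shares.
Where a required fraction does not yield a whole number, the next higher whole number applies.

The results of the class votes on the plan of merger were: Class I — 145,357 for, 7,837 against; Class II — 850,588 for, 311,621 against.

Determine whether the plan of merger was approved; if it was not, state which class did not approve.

Approved — every class gave the required vote.

Class I: 4/5 of 181696 = 145356.80, rounded up to 145357; 145,357 required, 145,357 in favor — approved.
Class II: 2/3 of 1275752 = 850501.33, rounded up to 850502; 850,502 required, 850,588 in favor — approved.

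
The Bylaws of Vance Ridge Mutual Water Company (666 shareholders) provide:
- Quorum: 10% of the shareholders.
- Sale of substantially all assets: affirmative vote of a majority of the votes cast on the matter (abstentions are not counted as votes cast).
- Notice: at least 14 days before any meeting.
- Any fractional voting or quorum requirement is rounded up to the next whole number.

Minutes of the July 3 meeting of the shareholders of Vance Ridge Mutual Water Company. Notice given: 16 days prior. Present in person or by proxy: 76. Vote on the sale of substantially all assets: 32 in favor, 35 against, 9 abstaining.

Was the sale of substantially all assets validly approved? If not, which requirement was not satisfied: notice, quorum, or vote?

Invalid — vote requirement not satisfied.

Notice: 16 days given; 14 required. Satisfied.
Quorum: 10% of 666 = 66.60, rounded up to 67; 76 present. Satisfied.
Vote: requires a majority of the votes cast (76 − 9 abstaining = 67); a majority of 67 is 34, so 34 needed; 32 in favor. Not satisfied.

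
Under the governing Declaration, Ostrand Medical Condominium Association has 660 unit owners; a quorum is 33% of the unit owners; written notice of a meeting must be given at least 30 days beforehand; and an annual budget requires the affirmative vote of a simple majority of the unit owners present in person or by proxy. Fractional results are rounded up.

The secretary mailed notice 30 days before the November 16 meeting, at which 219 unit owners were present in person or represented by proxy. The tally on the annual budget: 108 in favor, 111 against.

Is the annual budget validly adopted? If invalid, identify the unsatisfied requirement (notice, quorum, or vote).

Notice: 30 days given; 30 required. Satisfied.
Quorum: 33% of 660 = 217.80, rounded up to 218; 219 present. Satisfied.
Vote: requires a majority of those present (219); a majority of 219 is 110, so 110 needed; 108 in favor. Not satisfied.

Invalid — vote requirement not satisfied.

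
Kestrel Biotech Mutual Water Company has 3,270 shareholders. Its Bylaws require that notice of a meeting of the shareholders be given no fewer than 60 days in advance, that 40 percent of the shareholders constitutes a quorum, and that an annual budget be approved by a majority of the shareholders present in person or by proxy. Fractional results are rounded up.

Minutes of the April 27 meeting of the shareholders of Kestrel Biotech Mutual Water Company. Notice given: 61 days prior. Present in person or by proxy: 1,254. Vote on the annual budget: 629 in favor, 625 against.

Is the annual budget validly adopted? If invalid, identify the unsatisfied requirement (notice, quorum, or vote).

Invalid — quorum requirement not satisfied.

Notice: 61 days given; 60 required. Satisfied.
Quorum: 40% of 3,270 = 1,308; 1,254 present. Not satisfied.
Vote: requires a majority of those present (1,254); a majority of 1254 is 628, so 628 needed; 629 in favor. Satisfied.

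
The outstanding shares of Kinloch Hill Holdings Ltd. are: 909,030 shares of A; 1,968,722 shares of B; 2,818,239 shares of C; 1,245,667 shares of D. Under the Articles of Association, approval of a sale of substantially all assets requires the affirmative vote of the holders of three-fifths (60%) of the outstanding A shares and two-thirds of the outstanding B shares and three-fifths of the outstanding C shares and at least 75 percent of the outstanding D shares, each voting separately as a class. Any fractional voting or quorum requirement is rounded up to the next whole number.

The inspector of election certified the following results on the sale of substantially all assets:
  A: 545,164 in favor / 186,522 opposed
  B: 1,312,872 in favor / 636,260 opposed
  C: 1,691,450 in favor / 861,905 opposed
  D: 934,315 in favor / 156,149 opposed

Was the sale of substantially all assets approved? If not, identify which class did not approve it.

Not approved — the A shares did not give the required vote.

A: 3/5 of 909030 = 545418; 545,418 required, 545,164 in favor — not approved.
B: 2/3 of 1968722 = 1312481.33, rounded up to 1312482; 1,312,482 required, 1,312,872 in favor — approved.
C: 3/5 of 2818239 = 1690943.40, rounded up to 1690944; 1,690,944 required, 1,691,450 in favor — approved.
D: 3/4 of 1245667 = 934250.25, rounded up to 934251; 934,251 required, 934,315 in favor — approved.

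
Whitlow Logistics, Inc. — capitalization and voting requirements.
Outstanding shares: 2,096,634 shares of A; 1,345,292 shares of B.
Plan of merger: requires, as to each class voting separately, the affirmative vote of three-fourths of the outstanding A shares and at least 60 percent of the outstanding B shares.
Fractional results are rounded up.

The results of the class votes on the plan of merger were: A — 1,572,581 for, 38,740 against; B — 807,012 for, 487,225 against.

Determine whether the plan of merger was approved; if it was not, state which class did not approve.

A: 3/4 of 2096634 = 1572475.50, rounded up to 1572476; 1,572,476 required, 1,572,581 in favor — approved.
B: 3/5 of 1345292 = 807175.20, rounded up to 807176; 807,176 required, 807,012 in favor — not approved.

Not approved — the B shares did not give the required vote.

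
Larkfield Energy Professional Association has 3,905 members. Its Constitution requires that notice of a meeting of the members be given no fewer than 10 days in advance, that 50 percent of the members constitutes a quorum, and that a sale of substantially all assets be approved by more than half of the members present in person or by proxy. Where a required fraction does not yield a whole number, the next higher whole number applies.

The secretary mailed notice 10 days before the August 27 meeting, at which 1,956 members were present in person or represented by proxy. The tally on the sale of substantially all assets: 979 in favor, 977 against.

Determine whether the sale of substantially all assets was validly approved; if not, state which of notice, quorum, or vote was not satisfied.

Notice: 10 days given; 10 required. Satisfied.
Quorum: 50% of 3,905 = 1,952.50, rounded up to 1,953; 1,956 present. Satisfied.
Vote: requires a majority of those present (1,956); a majority of 1956 is 979, so 979 needed; 979 in favor. Satisfied.

Valid — all requirements satisfied.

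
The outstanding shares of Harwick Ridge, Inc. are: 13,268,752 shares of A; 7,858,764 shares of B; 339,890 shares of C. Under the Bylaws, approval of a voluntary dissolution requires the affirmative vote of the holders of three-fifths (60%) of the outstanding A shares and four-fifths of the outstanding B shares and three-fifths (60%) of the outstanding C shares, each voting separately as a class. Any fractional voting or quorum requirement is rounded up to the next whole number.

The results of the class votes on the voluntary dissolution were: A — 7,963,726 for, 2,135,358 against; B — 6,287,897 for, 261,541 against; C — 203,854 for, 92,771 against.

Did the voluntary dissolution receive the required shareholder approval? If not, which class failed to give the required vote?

A: 3/5 of 13268752 = 7961251.20, rounded up to 7961252; 7,961,252 required, 7,963,726 in favor — approved.
B: 4/5 of 7858764 = 6287011.20, rounded up to 6287012; 6,287,012 required, 6,287,897 in favor — approved.
C: 3/5 of 339890 = 203934; 203,934 required, 203,854 in favor — not approved.

Not approved — the C shares did not give the required vote.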